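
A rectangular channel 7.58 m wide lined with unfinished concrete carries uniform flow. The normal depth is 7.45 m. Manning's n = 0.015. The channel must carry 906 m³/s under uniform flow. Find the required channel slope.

S = 0.017

Flow area A = b·y = 7.58 × 7.45 = 56.47 m². Wetted perimeter P = b + 2y = 7.58 + 2×7.45 = 22.48 m.
Hydraulic radius R = A/P = 56.47/22.48 = 2.512 m.
From Manning's equation, S = [nQ / (1 A R^(2/3))]² = [0.015 × 906 / (1 × 56.47 × 2.512^(2/3))]² = 0.017.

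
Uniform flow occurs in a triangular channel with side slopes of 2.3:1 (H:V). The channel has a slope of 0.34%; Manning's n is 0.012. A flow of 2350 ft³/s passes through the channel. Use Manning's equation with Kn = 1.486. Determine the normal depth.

Manning's equation rearranged: A R^(2/3) = nQ / (1.486·√S) = 0.012 × 2350 / (1.486 × √0.0034) = 325.5.
Trying y = 9.41 ft: A R^(2/3) = 539.8 — over.
Trying y = 6.54 ft: A R^(2/3) = 204.6 — short.
Trying y = 7.78 ft: A R^(2/3) = 325 — close enough.

y_n = 7.78 ft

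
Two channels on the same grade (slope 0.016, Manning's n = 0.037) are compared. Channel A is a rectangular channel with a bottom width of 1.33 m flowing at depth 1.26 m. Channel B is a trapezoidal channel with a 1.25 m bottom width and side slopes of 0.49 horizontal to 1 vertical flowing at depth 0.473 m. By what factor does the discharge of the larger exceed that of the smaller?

3.04

Channel A: Flow area A = b·y = 1.33 × 1.26 = 1.676 m². Wetted perimeter P = b + 2y = 1.33 + 2×1.26 = 3.85 m. Hydraulic radius R = A/P = 1.676/3.85 = 0.4353 m. Q_A = (1/0.037)·1.676·0.4353^(2/3)·√0.016 = 3.29 m³/s.
Channel B: With bottom width b = 1.25 m and side slope z = 0.49: A = (b + zy)y = (1.25 + 0.49×0.473)×0.473 = 0.7009 m²; P = b + 2y√(1+z²) = 1.25 + 2×0.473×1.114 = 2.303 m. Hydraulic radius R = A/P = 0.7009/2.303 = 0.3043 m. Q_B = (1/0.037)·0.7009·0.3043^(2/3)·√0.016 = 1.084 m³/s.
The larger discharge is 3.29 m³/s and the smaller is 1.084 m³/s; the ratio is 3.04.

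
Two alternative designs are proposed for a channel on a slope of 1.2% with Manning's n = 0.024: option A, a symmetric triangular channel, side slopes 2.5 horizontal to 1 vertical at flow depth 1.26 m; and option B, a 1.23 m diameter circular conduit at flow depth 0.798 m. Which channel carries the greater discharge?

Channel A: For a triangular section with side slope z = 2.5: A = zy² = 2.5×1.26² = 3.969 m²; P = 2y√(1+z²) = 2×1.26×2.693 = 6.785 m. Hydraulic radius R = A/P = 3.969/6.785 = 0.5849 m. Q_A = (1/0.024)·3.969·0.5849^(2/3)·√0.012 = 12.67 m³/s.
Channel B: For a circular section of diameter D = 1.23 m at depth y = 0.798 m, the central angle is θ = 2 arccos(1 − 2y/D) = 3.746 rad. Then A = (D²/8)(θ − sin θ) = 0.8158 m² and P = Dθ/2 = 2.304 m. Hydraulic radius R = A/P = 0.8158/2.304 = 0.3541 m. Q_B = (1/0.024)·0.8158·0.3541^(2/3)·√0.012 = 1.864 m³/s.
Q_A = 12.67 m³/s vs Q_B = 1.864 m³/s, so channel A carries more.

channel A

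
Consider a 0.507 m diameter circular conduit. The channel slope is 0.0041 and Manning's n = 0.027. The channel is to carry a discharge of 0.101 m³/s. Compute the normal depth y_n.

y_n = 0.355 m

Manning's equation rearranged: A R^(2/3) = nQ / (1·√S) = 0.027 × 0.101 / (√0.0041) = 0.04259.
Try y = 0.31 m: A R^(2/3) = 0.03522 — too small.
Try y = 0.386 m: A R^(2/3) = 0.04726 — too large.
Try y = 0.355 m: A R^(2/3) = 0.04267 — close enough.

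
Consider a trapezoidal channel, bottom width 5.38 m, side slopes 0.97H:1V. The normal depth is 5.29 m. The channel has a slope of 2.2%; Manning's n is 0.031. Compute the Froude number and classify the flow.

supercritical

With bottom width b = 5.38 m and side slope z = 0.97: A = (b + zy)y = (5.38 + 0.97×5.29)×5.29 = 55.6 m²; P = b + 2y√(1+z²) = 5.38 + 2×5.29×1.393 = 20.12 m.
Hydraulic radius R = A/P = 55.6/20.12 = 2.764 m.
V = (1/n) R^(2/3) √S = (1/0.031) × 2.764^(2/3) × √0.022 = 9.423 m/s. Hydraulic depth D_h = A/T = 55.6/15.64 = 3.555 m.
Froude number Fr = V/√(g·D_h) = 9.423/√(9.81×3.555) = 1.6, which is greater than 1, so the flow is supercritical.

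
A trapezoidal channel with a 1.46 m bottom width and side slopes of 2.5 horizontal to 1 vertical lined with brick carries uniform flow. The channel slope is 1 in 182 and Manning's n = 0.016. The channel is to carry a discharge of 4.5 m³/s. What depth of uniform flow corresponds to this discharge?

y_n = 0.613 m

Manning's equation rearranged: A R^(2/3) = nQ / (1·√S) = 0.016 × 4.5 / (√0.005495) = 0.9713.
Try y = 0.778 m: A R^(2/3) = 1.599 — over.
Try y = 0.613 m: A R^(2/3) = 0.9713 — ≈ 0.9713.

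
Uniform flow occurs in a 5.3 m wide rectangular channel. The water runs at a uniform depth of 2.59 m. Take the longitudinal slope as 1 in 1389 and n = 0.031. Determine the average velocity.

Flow area A = b·y = 5.3 × 2.59 = 13.73 m². Wetted perimeter P = b + 2y = 5.3 + 2×2.59 = 10.48 m.
Hydraulic radius R = A/P = 13.73/10.48 = 1.31 m.
From Manning's equation, V = (1/n) R^(2/3) S^(1/2) = (1/0.031) × 1.31^(2/3) × 0.0007199^(1/2) = 1.04 m/s.

V = 1.04 m/s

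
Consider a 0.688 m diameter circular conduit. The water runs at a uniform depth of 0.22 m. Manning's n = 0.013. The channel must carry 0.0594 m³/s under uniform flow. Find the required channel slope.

S = 0.00092

For a circular section of diameter D = 0.688 m at depth y = 0.22 m, the central angle is θ = 2 arccos(1 − 2y/D) = 2.404 rad. Then A = (D²/8)(θ − sin θ) = 0.1025 m² and P = Dθ/2 = 0.827 m.
Hydraulic radius R = A/P = 0.1025/0.827 = 0.1239 m.
From Manning's equation, S = [nQ / (1 A R^(2/3))]² = [0.013 × 0.0594 / (1 × 0.1025 × 0.1239^(2/3))]² = 0.00092.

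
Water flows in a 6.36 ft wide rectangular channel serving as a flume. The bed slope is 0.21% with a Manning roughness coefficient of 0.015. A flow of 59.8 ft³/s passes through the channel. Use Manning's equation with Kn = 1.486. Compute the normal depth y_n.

Manning's equation rearranged: A R^(2/3) = nQ / (1.486·√S) = 0.015 × 59.8 / (1.486 × √0.0021) = 13.17.
Trying y = 1.31 ft: A R^(2/3) = 7.926 — too small.
Trying y = 1.86 ft: A R^(2/3) = 13.16 — matches.

y_n = 1.86 ft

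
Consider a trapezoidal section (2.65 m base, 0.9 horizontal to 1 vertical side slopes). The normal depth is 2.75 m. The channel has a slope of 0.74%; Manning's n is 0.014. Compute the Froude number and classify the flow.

supercritical

With bottom width b = 2.65 m and side slope z = 0.9: A = (b + zy)y = (2.65 + 0.9×2.75)×2.75 = 14.09 m²; P = b + 2y√(1+z²) = 2.65 + 2×2.75×1.345 = 10.05 m.
Hydraulic radius R = A/P = 14.09/10.05 = 1.402 m.
V = (1/n) R^(2/3) √S = (1/0.014) × 1.402^(2/3) × √0.0074 = 7.699 m/s. Hydraulic depth D_h = A/T = 14.09/7.6 = 1.854 m.
Froude number Fr = V/√(g·D_h) = 7.699/√(9.81×1.854) = 1.8, which is greater than 1, so the flow is supercritical.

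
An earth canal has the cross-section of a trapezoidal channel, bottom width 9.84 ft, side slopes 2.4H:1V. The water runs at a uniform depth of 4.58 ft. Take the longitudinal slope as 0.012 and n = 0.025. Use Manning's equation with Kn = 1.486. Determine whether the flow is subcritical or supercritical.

supercritical

With bottom width b = 9.84 ft and side slope z = 2.4: A = (b + zy)y = (9.84 + 2.4×4.58)×4.58 = 95.41 ft²; P = b + 2y√(1+z²) = 9.84 + 2×4.58×2.6 = 33.66 ft.
Hydraulic radius R = A/P = 95.41/33.66 = 2.835 ft.
V = (1.486/n) R^(2/3) √S = (1.486/0.025) × 2.835^(2/3) × √0.012 = 13.04 ft/s. Hydraulic depth D_h = A/T = 95.41/31.82 = 2.998 ft.
Froude number Fr = V/√(g·D_h) = 13.04/√(32.2×2.998) = 1.33, which is greater than 1, so the flow is supercritical.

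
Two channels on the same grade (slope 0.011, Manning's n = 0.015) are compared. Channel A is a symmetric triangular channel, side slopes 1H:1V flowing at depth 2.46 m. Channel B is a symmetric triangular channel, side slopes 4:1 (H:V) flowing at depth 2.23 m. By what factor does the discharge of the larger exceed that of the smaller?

3.8

Channel A: For a triangular section with side slope z = 1: A = zy² = 1×2.46² = 6.052 m²; P = 2y√(1+z²) = 2×2.46×1.414 = 6.958 m. Hydraulic radius R = A/P = 6.052/6.958 = 0.8697 m. Q_A = (1/0.015)·6.052·0.8697^(2/3)·√0.011 = 38.55 m³/s.
Channel B: For a triangular section with side slope z = 4: A = zy² = 4×2.23² = 19.89 m²; P = 2y√(1+z²) = 2×2.23×4.123 = 18.39 m. Hydraulic radius R = A/P = 19.89/18.39 = 1.082 m. Q_B = (1/0.015)·19.89·1.082^(2/3)·√0.011 = 146.6 m³/s.
The larger discharge is 146.6 m³/s and the smaller is 38.55 m³/s; the ratio is 3.8.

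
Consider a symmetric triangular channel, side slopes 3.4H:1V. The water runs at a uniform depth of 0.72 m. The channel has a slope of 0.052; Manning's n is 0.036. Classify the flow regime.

supercritical

For a triangular section with side slope z = 3.4: A = zy² = 3.4×0.72² = 1.763 m²; P = 2y√(1+z²) = 2×0.72×3.544 = 5.103 m.
Hydraulic radius R = A/P = 1.763/5.103 = 0.3454 m.
V = (1/n) R^(2/3) √S = (1/0.036) × 0.3454^(2/3) × √0.052 = 3.118 m/s. Hydraulic depth D_h = A/T = 1.763/4.896 = 0.36 m.
Froude number Fr = V/√(g·D_h) = 3.118/√(9.81×0.36) = 1.66, which is greater than 1, so the flow is supercritical.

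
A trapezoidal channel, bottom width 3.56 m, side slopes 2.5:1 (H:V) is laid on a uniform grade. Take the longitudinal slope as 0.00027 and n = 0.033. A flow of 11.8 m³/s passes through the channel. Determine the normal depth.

y_n = 2.2 m

Manning's equation rearranged: A R^(2/3) = nQ / (1·√S) = 0.033 × 11.8 / (√0.00027) = 23.7.
Trying y = 1.64 m: A R^(2/3) = 12.68 — low.
Trying y = 2.77 m: A R^(2/3) = 39.26 — high.
Trying y = 2.2 m: A R^(2/3) = 23.66 — close enough.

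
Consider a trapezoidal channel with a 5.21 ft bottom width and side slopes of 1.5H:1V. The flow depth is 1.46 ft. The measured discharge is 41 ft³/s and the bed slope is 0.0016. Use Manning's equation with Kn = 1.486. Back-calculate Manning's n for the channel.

With bottom width b = 5.21 ft and side slope z = 1.5: A = (b + zy)y = (5.21 + 1.5×1.46)×1.46 = 10.8 ft²; P = b + 2y√(1+z²) = 5.21 + 2×1.46×1.803 = 10.47 ft.
Hydraulic radius R = A/P = 10.8/10.47 = 1.031 ft.
Rearranging Manning's equation: n = (1.486/Q) A R^(2/3) S^(1/2) = (1.486/41) × 10.8 × 1.031^(2/3) × √0.0016 = 0.016.

n = 0.016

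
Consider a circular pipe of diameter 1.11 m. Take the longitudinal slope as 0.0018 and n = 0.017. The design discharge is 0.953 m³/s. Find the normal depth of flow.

y_n = 0.845 m

Manning's equation rearranged: A R^(2/3) = nQ / (1·√S) = 0.017 × 0.953 / (√0.0018) = 0.3819.
Try y = 0.716 m: A R^(2/3) = 0.308 — short.
Try y = 0.845 m: A R^(2/3) = 0.3819 — ≈ 0.3819.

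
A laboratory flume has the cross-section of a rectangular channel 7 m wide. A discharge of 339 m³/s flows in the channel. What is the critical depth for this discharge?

y_c = 6.21 m

For a rectangular channel, critical depth y_c = (q²/g)^(1/3) where q = Q/b = 339/7 = 48.43 m²/s.
So y_c = (48.43²/9.81)^(1/3) = 6.21 m.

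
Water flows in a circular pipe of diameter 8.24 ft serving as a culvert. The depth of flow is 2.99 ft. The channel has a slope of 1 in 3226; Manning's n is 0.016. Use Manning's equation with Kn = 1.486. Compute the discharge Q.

Q = 39.7 ft³/s

For a circular section of diameter D = 8.24 ft at depth y = 2.99 ft, the central angle is θ = 2 arccos(1 − 2y/D) = 2.586 rad. Then A = (D²/8)(θ − sin θ) = 17.47 ft² and P = Dθ/2 = 10.65 ft.
Hydraulic radius R = A/P = 17.47/10.65 = 1.64 ft.
Manning's equation: Q = (1.486/n) A R^(2/3) S^(1/2) = (1.486/0.016) × 17.47 × 1.64^(2/3) × 0.00031^(1/2) = 39.7 ft³/s.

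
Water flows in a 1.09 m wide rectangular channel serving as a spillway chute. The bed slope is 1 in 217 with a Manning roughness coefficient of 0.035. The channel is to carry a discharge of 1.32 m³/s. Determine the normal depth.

Manning's equation rearranged: A R^(2/3) = nQ / (1·√S) = 0.035 × 1.32 / (√0.004608) = 0.6806.
At y = 1.07 m: A R^(2/3) = 0.5914 — too small.
At y = 1.2 m: A R^(2/3) = 0.6799 — close enough.

y_n = 1.2 m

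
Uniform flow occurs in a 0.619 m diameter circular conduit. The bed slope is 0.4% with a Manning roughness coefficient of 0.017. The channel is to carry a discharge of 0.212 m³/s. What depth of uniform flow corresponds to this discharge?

Manning's equation rearranged: A R^(2/3) = nQ / (1·√S) = 0.017 × 0.212 / (√0.004) = 0.05698.
At y = 0.29 m: A R^(2/3) = 0.03878 — too small.
At y = 0.408 m: A R^(2/3) = 0.06692 — too large.
At y = 0.366 m: A R^(2/3) = 0.05698 — close enough.

y_n = 0.366 m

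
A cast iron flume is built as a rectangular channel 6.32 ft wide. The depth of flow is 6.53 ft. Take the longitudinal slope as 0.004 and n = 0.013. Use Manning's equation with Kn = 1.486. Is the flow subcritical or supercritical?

subcritical

Flow area A = b·y = 6.32 × 6.53 = 41.27 ft². Wetted perimeter P = b + 2y = 6.32 + 2×6.53 = 19.38 ft.
Hydraulic radius R = A/P = 41.27/19.38 = 2.129 ft.
V = (1.486/n) R^(2/3) √S = (1.486/0.013) × 2.129^(2/3) × √0.004 = 11.97 ft/s. Hydraulic depth D_h = A/T = 41.27/6.32 = 6.53 ft.
Froude number Fr = V/√(g·D_h) = 11.97/√(32.2×6.53) = 0.825, which is less than 1, so the flow is subcritical.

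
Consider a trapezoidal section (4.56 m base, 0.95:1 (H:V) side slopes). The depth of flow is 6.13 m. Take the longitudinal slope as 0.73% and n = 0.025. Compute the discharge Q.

Q = 449 m³/s

With bottom width b = 4.56 m and side slope z = 0.95: A = (b + zy)y = (4.56 + 0.95×6.13)×6.13 = 63.65 m²; P = b + 2y√(1+z²) = 4.56 + 2×6.13×1.379 = 21.47 m.
Hydraulic radius R = A/P = 63.65/21.47 = 2.965 m.
Manning's equation: Q = (1/n) A R^(2/3) S^(1/2) = (1/0.025) × 63.65 × 2.965^(2/3) × 0.0073^(1/2) = 449 m³/s.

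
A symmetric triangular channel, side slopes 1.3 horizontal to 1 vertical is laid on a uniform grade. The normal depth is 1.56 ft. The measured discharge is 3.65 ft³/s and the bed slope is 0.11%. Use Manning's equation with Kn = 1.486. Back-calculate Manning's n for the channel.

For a triangular section with side slope z = 1.3: A = zy² = 1.3×1.56² = 3.164 ft²; P = 2y√(1+z²) = 2×1.56×1.64 = 5.117 ft.
Hydraulic radius R = A/P = 3.164/5.117 = 0.6182 ft.
Rearranging Manning's equation: n = (1.486/Q) A R^(2/3) S^(1/2) = (1.486/3.65) × 3.164 × 0.6182^(2/3) × √0.0011 = 0.031.

n = 0.031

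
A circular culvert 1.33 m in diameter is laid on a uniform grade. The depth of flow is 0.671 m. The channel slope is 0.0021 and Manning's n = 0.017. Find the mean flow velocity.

V = 1.3 m/s

For a circular section of diameter D = 1.33 m at depth y = 0.671 m, the central angle is θ = 2 arccos(1 − 2y/D) = 3.16 rad. Then A = (D²/8)(θ − sin θ) = 0.7026 m² and P = Dθ/2 = 2.101 m.
Hydraulic radius R = A/P = 0.7026/2.101 = 0.3344 m.
From Manning's equation, V = (1/n) R^(2/3) S^(1/2) = (1/0.017) × 0.3344^(2/3) × 0.0021^(1/2) = 1.3 m/s.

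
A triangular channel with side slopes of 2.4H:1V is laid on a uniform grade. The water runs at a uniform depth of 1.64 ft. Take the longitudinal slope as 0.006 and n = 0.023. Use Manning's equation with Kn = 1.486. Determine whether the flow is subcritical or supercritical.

For a triangular section with side slope z = 2.4: A = zy² = 2.4×1.64² = 6.455 ft²; P = 2y√(1+z²) = 2×1.64×2.6 = 8.528 ft.
Hydraulic radius R = A/P = 6.455/8.528 = 0.7569 ft.
V = (1.486/n) R^(2/3) √S = (1.486/0.023) × 0.7569^(2/3) × √0.006 = 4.157 ft/s. Hydraulic depth D_h = A/T = 6.455/7.872 = 0.82 ft.
Froude number Fr = V/√(g·D_h) = 4.157/√(32.2×0.82) = 0.809, which is less than 1, so the flow is subcritical.

subcritical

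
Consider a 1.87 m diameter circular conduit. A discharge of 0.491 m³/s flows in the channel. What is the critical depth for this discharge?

At critical depth, Q² T / (g A³) = 1, i.e. A³/T = Q²/g = 0.491²/9.81 = 0.02458.
Try y = 0.266 m: A³/T = 0.01047 — short.
Try y = 0.373 m: A³/T = 0.03955 — over.
Try y = 0.33 m: A³/T = 0.02446 — ≈ 0.02458.

y_c = 0.33 m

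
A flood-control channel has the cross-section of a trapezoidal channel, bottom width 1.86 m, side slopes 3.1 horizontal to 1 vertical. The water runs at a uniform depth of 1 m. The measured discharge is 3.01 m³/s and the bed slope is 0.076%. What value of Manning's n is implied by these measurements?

n = 0.032

With bottom width b = 1.86 m and side slope z = 3.1: A = (b + zy)y = (1.86 + 3.1×1)×1 = 4.96 m²; P = b + 2y√(1+z²) = 1.86 + 2×1×3.257 = 8.375 m.
Hydraulic radius R = A/P = 4.96/8.375 = 0.5923 m.
Rearranging Manning's equation: n = (1/Q) A R^(2/3) S^(1/2) = (1/3.01) × 4.96 × 0.5923^(2/3) × √0.00076 = 0.032.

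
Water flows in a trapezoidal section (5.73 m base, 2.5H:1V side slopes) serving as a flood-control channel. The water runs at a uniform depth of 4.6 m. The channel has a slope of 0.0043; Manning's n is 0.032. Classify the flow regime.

With bottom width b = 5.73 m and side slope z = 2.5: A = (b + zy)y = (5.73 + 2.5×4.6)×4.6 = 79.26 m²; P = b + 2y√(1+z²) = 5.73 + 2×4.6×2.693 = 30.5 m.
Hydraulic radius R = A/P = 79.26/30.5 = 2.598 m.
V = (1/n) R^(2/3) √S = (1/0.032) × 2.598^(2/3) × √0.0043 = 3.873 m/s. Hydraulic depth D_h = A/T = 79.26/28.73 = 2.759 m.
Froude number Fr = V/√(g·D_h) = 3.873/√(9.81×2.759) = 0.745, which is less than 1, so the flow is subcritical.

subcritical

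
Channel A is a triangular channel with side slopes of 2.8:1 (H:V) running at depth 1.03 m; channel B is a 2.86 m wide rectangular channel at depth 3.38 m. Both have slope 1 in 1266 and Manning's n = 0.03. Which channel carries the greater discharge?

Channel A: For a triangular section with side slope z = 2.8: A = zy² = 2.8×1.03² = 2.971 m²; P = 2y√(1+z²) = 2×1.03×2.973 = 6.125 m. Hydraulic radius R = A/P = 2.971/6.125 = 0.485 m. Q_A = (1/0.03)·2.971·0.485^(2/3)·√0.0007899 = 1.718 m³/s.
Channel B: Flow area A = b·y = 2.86 × 3.38 = 9.667 m². Wetted perimeter P = b + 2y = 2.86 + 2×3.38 = 9.62 m. Hydraulic radius R = A/P = 9.667/9.62 = 1.005 m. Q_B = (1/0.03)·9.667·1.005^(2/3)·√0.0007899 = 9.086 m³/s.
Q_A = 1.718 m³/s vs Q_B = 9.086 m³/s, so channel B carries more.

channel B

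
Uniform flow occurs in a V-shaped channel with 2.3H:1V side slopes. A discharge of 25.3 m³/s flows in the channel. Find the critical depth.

At critical depth, Q² T / (g A³) = 1, i.e. A³/T = Q²/g = 25.3²/9.81 = 65.25.
Trying y = 2.36 m: A³/T = 193.6 — too large.
Trying y = 1.59 m: A³/T = 26.88 — too small.
Trying y = 1.9 m: A³/T = 65.49 — matches.

y_c = 1.9 m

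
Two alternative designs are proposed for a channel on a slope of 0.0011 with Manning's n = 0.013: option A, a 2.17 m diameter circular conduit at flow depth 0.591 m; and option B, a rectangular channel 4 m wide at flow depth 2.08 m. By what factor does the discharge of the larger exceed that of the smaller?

Channel A: For a circular section of diameter D = 2.17 m at depth y = 0.591 m, the central angle is θ = 2 arccos(1 − 2y/D) = 2.196 rad. Then A = (D²/8)(θ − sin θ) = 0.8155 m² and P = Dθ/2 = 2.383 m. Hydraulic radius R = A/P = 0.8155/2.383 = 0.3422 m. Q_A = (1/0.013)·0.8155·0.3422^(2/3)·√0.0011 = 1.018 m³/s.
Channel B: Flow area A = b·y = 4 × 2.08 = 8.32 m². Wetted perimeter P = b + 2y = 4 + 2×2.08 = 8.16 m. Hydraulic radius R = A/P = 8.32/8.16 = 1.02 m. Q_B = (1/0.013)·8.32·1.02^(2/3)·√0.0011 = 21.5 m³/s.
The larger discharge is 21.5 m³/s and the smaller is 1.018 m³/s; the ratio is 21.1.

21.1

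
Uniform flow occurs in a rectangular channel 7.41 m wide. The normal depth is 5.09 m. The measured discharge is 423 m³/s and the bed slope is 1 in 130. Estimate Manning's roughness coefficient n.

Flow area A = b·y = 7.41 × 5.09 = 37.72 m². Wetted perimeter P = b + 2y = 7.41 + 2×5.09 = 17.59 m.
Hydraulic radius R = A/P = 37.72/17.59 = 2.144 m.
Rearranging Manning's equation: n = (1/Q) A R^(2/3) S^(1/2) = (1/423) × 37.72 × 2.144^(2/3) × √0.007692 = 0.013.

n = 0.013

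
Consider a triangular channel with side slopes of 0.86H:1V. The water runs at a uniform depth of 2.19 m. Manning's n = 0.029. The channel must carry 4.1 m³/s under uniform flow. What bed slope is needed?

For a triangular section with side slope z = 0.86: A = zy² = 0.86×2.19² = 4.125 m²; P = 2y√(1+z²) = 2×2.19×1.319 = 5.777 m.
Hydraulic radius R = A/P = 4.125/5.777 = 0.714 m.
From Manning's equation, S = [nQ / (1 A R^(2/3))]² = [0.029 × 4.1 / (1 × 4.125 × 0.714^(2/3))]² = 0.0013.

S = 0.0013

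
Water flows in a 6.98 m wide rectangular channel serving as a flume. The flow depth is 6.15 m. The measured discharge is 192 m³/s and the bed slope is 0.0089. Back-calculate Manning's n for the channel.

Flow area A = b·y = 6.98 × 6.15 = 42.93 m². Wetted perimeter P = b + 2y = 6.98 + 2×6.15 = 19.28 m.
Hydraulic radius R = A/P = 42.93/19.28 = 2.227 m.
Rearranging Manning's equation: n = (1/Q) A R^(2/3) S^(1/2) = (1/192) × 42.93 × 2.227^(2/3) × √0.0089 = 0.036.

n = 0.036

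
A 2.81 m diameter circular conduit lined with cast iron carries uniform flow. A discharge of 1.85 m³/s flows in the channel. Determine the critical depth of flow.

y_c = 0.581 m

At critical depth, Q² T / (g A³) = 1, i.e. A³/T = Q²/g = 1.85²/9.81 = 0.3489.
Try y = 0.444 m: A³/T = 0.1214 — short.
Try y = 0.736 m: A³/T = 0.878 — over.
Try y = 0.581 m: A³/T = 0.3488 — matches.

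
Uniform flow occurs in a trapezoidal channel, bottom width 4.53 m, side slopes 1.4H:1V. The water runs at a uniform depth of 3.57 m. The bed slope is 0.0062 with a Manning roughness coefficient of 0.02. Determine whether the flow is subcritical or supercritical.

supercritical

With bottom width b = 4.53 m and side slope z = 1.4: A = (b + zy)y = (4.53 + 1.4×3.57)×3.57 = 34.01 m²; P = b + 2y√(1+z²) = 4.53 + 2×3.57×1.72 = 16.81 m.
Hydraulic radius R = A/P = 34.01/16.81 = 2.023 m.
V = (1/n) R^(2/3) √S = (1/0.02) × 2.023^(2/3) × √0.0062 = 6.297 m/s. Hydraulic depth D_h = A/T = 34.01/14.53 = 2.342 m.
Froude number Fr = V/√(g·D_h) = 6.297/√(9.81×2.342) = 1.31, which is greater than 1, so the flow is supercritical.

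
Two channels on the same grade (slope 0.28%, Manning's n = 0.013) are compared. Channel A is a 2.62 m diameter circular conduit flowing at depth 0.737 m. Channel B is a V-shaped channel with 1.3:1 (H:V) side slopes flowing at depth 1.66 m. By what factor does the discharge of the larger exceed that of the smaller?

3.86

Channel A: For a circular section of diameter D = 2.62 m at depth y = 0.737 m, the central angle is θ = 2 arccos(1 − 2y/D) = 2.236 rad. Then A = (D²/8)(θ − sin θ) = 1.244 m² and P = Dθ/2 = 2.929 m. Hydraulic radius R = A/P = 1.244/2.929 = 0.4246 m. Q_A = (1/0.013)·1.244·0.4246^(2/3)·√0.0028 = 2.86 m³/s.
Channel B: For a triangular section with side slope z = 1.3: A = zy² = 1.3×1.66² = 3.582 m²; P = 2y√(1+z²) = 2×1.66×1.64 = 5.445 m. Hydraulic radius R = A/P = 3.582/5.445 = 0.6579 m. Q_B = (1/0.013)·3.582·0.6579^(2/3)·√0.0028 = 11.03 m³/s.
The larger discharge is 11.03 m³/s and the smaller is 2.86 m³/s; the ratio is 3.86.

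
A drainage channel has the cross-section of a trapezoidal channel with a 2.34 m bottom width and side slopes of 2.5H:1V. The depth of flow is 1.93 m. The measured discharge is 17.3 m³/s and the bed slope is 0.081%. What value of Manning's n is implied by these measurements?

With bottom width b = 2.34 m and side slope z = 2.5: A = (b + zy)y = (2.34 + 2.5×1.93)×1.93 = 13.83 m²; P = b + 2y√(1+z²) = 2.34 + 2×1.93×2.693 = 12.73 m.
Hydraulic radius R = A/P = 13.83/12.73 = 1.086 m.
Rearranging Manning's equation: n = (1/Q) A R^(2/3) S^(1/2) = (1/17.3) × 13.83 × 1.086^(2/3) × √0.00081 = 0.024.

n = 0.024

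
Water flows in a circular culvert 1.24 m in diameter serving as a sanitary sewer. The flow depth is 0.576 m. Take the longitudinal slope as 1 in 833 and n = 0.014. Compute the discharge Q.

Q = 0.603 m³/s

For a circular section of diameter D = 1.24 m at depth y = 0.576 m, the central angle is θ = 2 arccos(1 − 2y/D) = 3 rad. Then A = (D²/8)(θ − sin θ) = 0.5493 m² and P = Dθ/2 = 1.86 m.
Hydraulic radius R = A/P = 0.5493/1.86 = 0.2954 m.
Manning's equation: Q = (1/n) A R^(2/3) S^(1/2) = (1/0.014) × 0.5493 × 0.2954^(2/3) × 0.0012^(1/2) = 0.603 m³/s.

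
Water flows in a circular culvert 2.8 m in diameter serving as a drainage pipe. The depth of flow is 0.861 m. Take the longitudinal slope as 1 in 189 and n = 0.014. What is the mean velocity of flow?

For a circular section of diameter D = 2.8 m at depth y = 0.861 m, the central angle is θ = 2 arccos(1 − 2y/D) = 2.351 rad. Then A = (D²/8)(θ − sin θ) = 1.608 m² and P = Dθ/2 = 3.292 m.
Hydraulic radius R = A/P = 1.608/3.292 = 0.4884 m.
From Manning's equation, V = (1/n) R^(2/3) S^(1/2) = (1/0.014) × 0.4884^(2/3) × 0.005291^(1/2) = 3.22 m/s.

V = 3.22 m/s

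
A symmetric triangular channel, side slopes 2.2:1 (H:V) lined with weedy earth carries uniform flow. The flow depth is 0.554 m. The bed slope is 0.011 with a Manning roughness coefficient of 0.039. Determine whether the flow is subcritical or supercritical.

subcritical

For a triangular section with side slope z = 2.2: A = zy² = 2.2×0.554² = 0.6752 m²; P = 2y√(1+z²) = 2×0.554×2.417 = 2.678 m.
Hydraulic radius R = A/P = 0.6752/2.678 = 0.2522 m.
V = (1/n) R^(2/3) √S = (1/0.039) × 0.2522^(2/3) × √0.011 = 1.073 m/s. Hydraulic depth D_h = A/T = 0.6752/2.438 = 0.277 m.
Froude number Fr = V/√(g·D_h) = 1.073/√(9.81×0.277) = 0.651, which is less than 1, so the flow is subcritical.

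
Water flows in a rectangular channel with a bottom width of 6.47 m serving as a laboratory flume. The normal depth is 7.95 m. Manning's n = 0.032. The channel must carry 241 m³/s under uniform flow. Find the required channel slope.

S = 0.00741

Flow area A = b·y = 6.47 × 7.95 = 51.44 m². Wetted perimeter P = b + 2y = 6.47 + 2×7.95 = 22.37 m.
Hydraulic radius R = A/P = 51.44/22.37 = 2.299 m.
From Manning's equation, S = [nQ / (1 A R^(2/3))]² = [0.032 × 241 / (1 × 51.44 × 2.299^(2/3))]² = 0.00741.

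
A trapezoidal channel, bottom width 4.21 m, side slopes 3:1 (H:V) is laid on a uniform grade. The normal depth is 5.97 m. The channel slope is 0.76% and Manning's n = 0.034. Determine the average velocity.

With bottom width b = 4.21 m and side slope z = 3: A = (b + zy)y = (4.21 + 3×5.97)×5.97 = 132.1 m²; P = b + 2y√(1+z²) = 4.21 + 2×5.97×3.162 = 41.97 m.
Hydraulic radius R = A/P = 132.1/41.97 = 3.147 m.
From Manning's equation, V = (1/n) R^(2/3) S^(1/2) = (1/0.034) × 3.147^(2/3) × 0.0076^(1/2) = 5.51 m/s.

V = 5.51 m/s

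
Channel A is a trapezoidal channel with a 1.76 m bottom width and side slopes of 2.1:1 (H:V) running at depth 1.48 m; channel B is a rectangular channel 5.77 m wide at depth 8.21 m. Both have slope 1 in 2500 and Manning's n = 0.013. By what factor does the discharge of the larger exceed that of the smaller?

Channel A: With bottom width b = 1.76 m and side slope z = 2.1: A = (b + zy)y = (1.76 + 2.1×1.48)×1.48 = 7.205 m²; P = b + 2y√(1+z²) = 1.76 + 2×1.48×2.326 = 8.645 m. Hydraulic radius R = A/P = 7.205/8.645 = 0.8334 m. Q_A = (1/0.013)·7.205·0.8334^(2/3)·√0.0004 = 9.816 m³/s.
Channel B: Flow area A = b·y = 5.77 × 8.21 = 47.37 m². Wetted perimeter P = b + 2y = 5.77 + 2×8.21 = 22.19 m. Hydraulic radius R = A/P = 47.37/22.19 = 2.135 m. Q_B = (1/0.013)·47.37·2.135^(2/3)·√0.0004 = 120.8 m³/s.
The larger discharge is 120.8 m³/s and the smaller is 9.816 m³/s; the ratio is 12.3.

12.3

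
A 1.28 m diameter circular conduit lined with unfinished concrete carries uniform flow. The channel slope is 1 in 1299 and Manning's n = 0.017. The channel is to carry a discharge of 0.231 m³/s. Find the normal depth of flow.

Manning's equation rearranged: A R^(2/3) = nQ / (1·√S) = 0.017 × 0.231 / (√0.0007698) = 0.1415.
Try y = 0.538 m: A R^(2/3) = 0.222 — over.
Try y = 0.365 m: A R^(2/3) = 0.1068 — short.
Try y = 0.422 m: A R^(2/3) = 0.1413 — matches.

y_n = 0.422 m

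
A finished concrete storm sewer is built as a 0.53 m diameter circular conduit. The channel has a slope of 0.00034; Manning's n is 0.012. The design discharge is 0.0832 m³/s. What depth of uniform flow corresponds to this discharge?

Manning's equation rearranged: A R^(2/3) = nQ / (1·√S) = 0.012 × 0.0832 / (√0.00034) = 0.05415.
Trying y = 0.493 m: A R^(2/3) = 0.06165 — over.
Trying y = 0.339 m: A R^(2/3) = 0.04238 — short.
Trying y = 0.41 m: A R^(2/3) = 0.05414 — ≈ 0.05415.

y_n = 0.41 m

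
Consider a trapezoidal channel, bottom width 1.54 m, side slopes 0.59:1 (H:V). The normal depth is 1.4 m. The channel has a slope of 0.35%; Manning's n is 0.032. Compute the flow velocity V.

With bottom width b = 1.54 m and side slope z = 0.59: A = (b + zy)y = (1.54 + 0.59×1.4)×1.4 = 3.312 m²; P = b + 2y√(1+z²) = 1.54 + 2×1.4×1.161 = 4.791 m.
Hydraulic radius R = A/P = 3.312/4.791 = 0.6914 m.
From Manning's equation, V = (1/n) R^(2/3) S^(1/2) = (1/0.032) × 0.6914^(2/3) × 0.0035^(1/2) = 1.45 m/s.

V = 1.45 m/s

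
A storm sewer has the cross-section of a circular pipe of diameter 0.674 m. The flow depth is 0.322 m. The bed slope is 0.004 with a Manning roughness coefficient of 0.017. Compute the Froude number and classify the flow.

subcritical

For a circular section of diameter D = 0.674 m at depth y = 0.322 m, the central angle is θ = 2 arccos(1 − 2y/D) = 3.053 rad. Then A = (D²/8)(θ − sin θ) = 0.1683 m² and P = Dθ/2 = 1.029 m.
Hydraulic radius R = A/P = 0.1683/1.029 = 0.1636 m.
V = (1/n) R^(2/3) √S = (1/0.017) × 0.1636^(2/3) × √0.004 = 1.113 m/s. Hydraulic depth D_h = A/T = 0.1683/0.6733 = 0.2499 m.
Froude number Fr = V/√(g·D_h) = 1.113/√(9.81×0.2499) = 0.711, which is less than 1, so the flow is subcritical.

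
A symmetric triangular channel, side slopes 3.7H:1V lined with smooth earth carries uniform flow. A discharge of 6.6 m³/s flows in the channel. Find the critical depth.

At critical depth, Q² T / (g A³) = 1, i.e. A³/T = Q²/g = 6.6²/9.81 = 4.44.
Trying y = 1.16 m: A³/T = 14.38 — too large.
Trying y = 0.65 m: A³/T = 0.7942 — too small.
Trying y = 0.917 m: A³/T = 4.438 — close enough.

y_c = 0.917 m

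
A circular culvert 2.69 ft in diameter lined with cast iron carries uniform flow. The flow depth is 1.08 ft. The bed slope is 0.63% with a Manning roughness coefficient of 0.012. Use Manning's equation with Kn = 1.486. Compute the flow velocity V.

For a circular section of diameter D = 2.69 ft at depth y = 1.08 ft, the central angle is θ = 2 arccos(1 − 2y/D) = 2.745 rad. Then A = (D²/8)(θ − sin θ) = 2.133 ft² and P = Dθ/2 = 3.692 ft.
Hydraulic radius R = A/P = 2.133/3.692 = 0.5779 ft.
From Manning's equation, V = (1.486/n) R^(2/3) S^(1/2) = (1.486/0.012) × 0.5779^(2/3) × 0.0063^(1/2) = 6.82 ft/s.

V = 6.82 ft/s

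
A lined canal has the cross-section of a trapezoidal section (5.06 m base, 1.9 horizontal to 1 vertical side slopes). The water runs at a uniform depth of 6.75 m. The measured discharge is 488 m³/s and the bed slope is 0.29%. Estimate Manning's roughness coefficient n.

With bottom width b = 5.06 m and side slope z = 1.9: A = (b + zy)y = (5.06 + 1.9×6.75)×6.75 = 120.7 m²; P = b + 2y√(1+z²) = 5.06 + 2×6.75×2.147 = 34.05 m.
Hydraulic radius R = A/P = 120.7/34.05 = 3.546 m.
Rearranging Manning's equation: n = (1/Q) A R^(2/3) S^(1/2) = (1/488) × 120.7 × 3.546^(2/3) × √0.0029 = 0.031.

n = 0.031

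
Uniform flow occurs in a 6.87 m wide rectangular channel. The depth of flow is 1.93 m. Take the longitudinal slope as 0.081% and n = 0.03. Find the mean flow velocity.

V = 1.09 m/s

Flow area A = b·y = 6.87 × 1.93 = 13.26 m². Wetted perimeter P = b + 2y = 6.87 + 2×1.93 = 10.73 m.
Hydraulic radius R = A/P = 13.26/10.73 = 1.236 m.
From Manning's equation, V = (1/n) R^(2/3) S^(1/2) = (1/0.03) × 1.236^(2/3) × 0.00081^(1/2) = 1.09 m/s.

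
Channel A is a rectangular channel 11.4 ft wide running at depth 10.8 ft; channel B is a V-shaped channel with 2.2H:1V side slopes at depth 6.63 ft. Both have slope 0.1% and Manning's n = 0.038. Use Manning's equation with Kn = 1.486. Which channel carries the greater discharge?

channel A

Channel A: Flow area A = b·y = 11.4 × 10.8 = 123.1 ft². Wetted perimeter P = b + 2y = 11.4 + 2×10.8 = 33 ft. Hydraulic radius R = A/P = 123.1/33 = 3.731 ft. Q_A = (1.486/0.038)·123.1·3.731^(2/3)·√0.001 = 366.2 ft³/s.
Channel B: For a triangular section with side slope z = 2.2: A = zy² = 2.2×6.63² = 96.71 ft²; P = 2y√(1+z²) = 2×6.63×2.417 = 32.04 ft. Hydraulic radius R = A/P = 96.71/32.04 = 3.018 ft. Q_B = (1.486/0.038)·96.71·3.018^(2/3)·√0.001 = 249.7 ft³/s.
Q_A = 366.2 ft³/s vs Q_B = 249.7 ft³/s, so channel A carries more.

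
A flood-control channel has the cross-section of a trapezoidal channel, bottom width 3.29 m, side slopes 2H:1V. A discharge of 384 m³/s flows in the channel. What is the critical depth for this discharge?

y_c = 5.2 m

At critical depth, Q² T / (g A³) = 1, i.e. A³/T = Q²/g = 384²/9.81 = 15030.
Trying y = 4.13 m: A³/T = 5479 — short.
Trying y = 6.26 m: A³/T = 34220 — over.
Trying y = 5.2 m: A³/T = 14980 — close enough.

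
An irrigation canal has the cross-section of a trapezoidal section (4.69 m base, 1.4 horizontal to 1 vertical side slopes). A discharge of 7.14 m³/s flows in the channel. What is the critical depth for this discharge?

y_c = 0.582 m

At critical depth, Q² T / (g A³) = 1, i.e. A³/T = Q²/g = 7.14²/9.81 = 5.197.
Trying y = 0.731 m: A³/T = 10.81 — over.
Trying y = 0.582 m: A³/T = 5.204 — ≈ 5.197.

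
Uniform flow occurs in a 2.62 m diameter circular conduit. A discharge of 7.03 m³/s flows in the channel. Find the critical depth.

At critical depth, Q² T / (g A³) = 1, i.e. A³/T = Q²/g = 7.03²/9.81 = 5.038.
Trying y = 0.875 m: A³/T = 1.588 — short.
Trying y = 1.41 m: A³/T = 9.901 — over.
Trying y = 1.18 m: A³/T = 5.014 — ≈ 5.038.

y_c = 1.18 m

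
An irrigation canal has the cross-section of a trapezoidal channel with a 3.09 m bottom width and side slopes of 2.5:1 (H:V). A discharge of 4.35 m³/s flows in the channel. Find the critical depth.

y_c = 0.508 m

At critical depth, Q² T / (g A³) = 1, i.e. A³/T = Q²/g = 4.35²/9.81 = 1.929.
Try y = 0.565 m: A³/T = 2.783 — too large.
Try y = 0.394 m: A³/T = 0.8179 — too small.
Try y = 0.508 m: A³/T = 1.93 — ≈ 1.929.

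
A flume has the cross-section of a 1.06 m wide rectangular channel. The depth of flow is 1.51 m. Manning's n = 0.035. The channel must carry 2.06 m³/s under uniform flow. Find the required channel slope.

Flow area A = b·y = 1.06 × 1.51 = 1.601 m². Wetted perimeter P = b + 2y = 1.06 + 2×1.51 = 4.08 m.
Hydraulic radius R = A/P = 1.601/4.08 = 0.3923 m.
From Manning's equation, S = [nQ / (1 A R^(2/3))]² = [0.035 × 2.06 / (1 × 1.601 × 0.3923^(2/3))]² = 0.00707.

S = 0.00707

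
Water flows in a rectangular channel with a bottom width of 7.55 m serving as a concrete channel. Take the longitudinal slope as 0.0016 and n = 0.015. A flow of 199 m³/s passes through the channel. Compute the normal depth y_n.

y_n = 5.72 m

Manning's equation rearranged: A R^(2/3) = nQ / (1·√S) = 0.015 × 199 / (√0.0016) = 74.62.
Trying y = 6.31 m: A R^(2/3) = 84.49 — over.
Trying y = 3.97 m: A R^(2/3) = 46.54 — short.
Trying y = 5.72 m: A R^(2/3) = 74.68 — matches.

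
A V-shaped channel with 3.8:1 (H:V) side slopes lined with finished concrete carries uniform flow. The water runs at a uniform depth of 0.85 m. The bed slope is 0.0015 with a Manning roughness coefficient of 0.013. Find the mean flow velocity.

V = 1.65 m/s

For a triangular section with side slope z = 3.8: A = zy² = 3.8×0.85² = 2.745 m²; P = 2y√(1+z²) = 2×0.85×3.929 = 6.68 m.
Hydraulic radius R = A/P = 2.745/6.68 = 0.411 m.
From Manning's equation, V = (1/n) R^(2/3) S^(1/2) = (1/0.013) × 0.411^(2/3) × 0.0015^(1/2) = 1.65 m/s.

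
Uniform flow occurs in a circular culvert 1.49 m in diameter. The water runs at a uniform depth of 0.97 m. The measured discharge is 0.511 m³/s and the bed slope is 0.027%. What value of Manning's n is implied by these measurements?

For a circular section of diameter D = 1.49 m at depth y = 0.97 m, the central angle is θ = 2 arccos(1 − 2y/D) = 3.755 rad. Then A = (D²/8)(θ − sin θ) = 1.202 m² and P = Dθ/2 = 2.798 m.
Hydraulic radius R = A/P = 1.202/2.798 = 0.4296 m.
Rearranging Manning's equation: n = (1/Q) A R^(2/3) S^(1/2) = (1/0.511) × 1.202 × 0.4296^(2/3) × √0.00027 = 0.022.

n = 0.022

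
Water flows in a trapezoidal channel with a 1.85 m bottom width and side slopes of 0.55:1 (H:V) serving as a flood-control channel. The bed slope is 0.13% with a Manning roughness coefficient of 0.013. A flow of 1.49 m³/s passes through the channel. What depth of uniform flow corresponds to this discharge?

y_n = 0.502 m

Manning's equation rearranged: A R^(2/3) = nQ / (1·√S) = 0.013 × 1.49 / (√0.0013) = 0.5372.
At y = 0.406 m: A R^(2/3) = 0.3799 — short.
At y = 0.502 m: A R^(2/3) = 0.5364 — close enough.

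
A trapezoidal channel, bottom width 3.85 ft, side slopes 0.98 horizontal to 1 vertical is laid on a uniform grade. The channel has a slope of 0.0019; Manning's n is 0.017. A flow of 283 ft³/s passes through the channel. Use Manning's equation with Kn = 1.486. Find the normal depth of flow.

Manning's equation rearranged: A R^(2/3) = nQ / (1.486·√S) = 0.017 × 283 / (1.486 × √0.0019) = 74.27.
At y = 5.62 ft: A R^(2/3) = 101.6 — high.
At y = 4.35 ft: A R^(2/3) = 59.72 — low.
At y = 4.84 ft: A R^(2/3) = 74.34 — matches.

y_n = 4.84 ft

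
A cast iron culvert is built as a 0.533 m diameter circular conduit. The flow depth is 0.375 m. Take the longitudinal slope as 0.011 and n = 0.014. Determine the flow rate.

Q = 0.368 m³/s

For a circular section of diameter D = 0.533 m at depth y = 0.375 m, the central angle is θ = 2 arccos(1 − 2y/D) = 3.98 rad. Then A = (D²/8)(θ − sin θ) = 0.1678 m² and P = Dθ/2 = 1.061 m.
Hydraulic radius R = A/P = 0.1678/1.061 = 0.1581 m.
Manning's equation: Q = (1/n) A R^(2/3) S^(1/2) = (1/0.014) × 0.1678 × 0.1581^(2/3) × 0.011^(1/2) = 0.368 m³/s.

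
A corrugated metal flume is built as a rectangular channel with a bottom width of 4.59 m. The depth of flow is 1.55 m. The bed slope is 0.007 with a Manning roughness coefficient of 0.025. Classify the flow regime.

Flow area A = b·y = 4.59 × 1.55 = 7.114 m². Wetted perimeter P = b + 2y = 4.59 + 2×1.55 = 7.69 m.
Hydraulic radius R = A/P = 7.114/7.69 = 0.9252 m.
V = (1/n) R^(2/3) √S = (1/0.025) × 0.9252^(2/3) × √0.007 = 3.178 m/s. Hydraulic depth D_h = A/T = 7.114/4.59 = 1.55 m.
Froude number Fr = V/√(g·D_h) = 3.178/√(9.81×1.55) = 0.815, which is less than 1, so the flow is subcritical.

subcritical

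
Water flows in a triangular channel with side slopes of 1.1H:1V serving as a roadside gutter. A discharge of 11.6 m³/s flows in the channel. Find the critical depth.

y_c = 1.87 m

At critical depth, Q² T / (g A³) = 1, i.e. A³/T = Q²/g = 11.6²/9.81 = 13.72.
At y = 2.28 m: A³/T = 37.28 — high.
At y = 1.3 m: A³/T = 2.246 — low.
At y = 1.87 m: A³/T = 13.83 — close enough.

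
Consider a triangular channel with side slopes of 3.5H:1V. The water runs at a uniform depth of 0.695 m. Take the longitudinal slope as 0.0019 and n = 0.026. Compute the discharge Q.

For a triangular section with side slope z = 3.5: A = zy² = 3.5×0.695² = 1.691 m²; P = 2y√(1+z²) = 2×0.695×3.64 = 5.06 m.
Hydraulic radius R = A/P = 1.691/5.06 = 0.3341 m.
Manning's equation: Q = (1/n) A R^(2/3) S^(1/2) = (1/0.026) × 1.691 × 0.3341^(2/3) × 0.0019^(1/2) = 1.36 m³/s.

Q = 1.36 m³/s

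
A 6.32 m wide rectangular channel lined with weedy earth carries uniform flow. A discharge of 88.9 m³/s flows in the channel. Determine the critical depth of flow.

For a rectangular channel, critical depth y_c = (q²/g)^(1/3) where q = Q/b = 88.9/6.32 = 14.07 m²/s.
So y_c = (14.07²/9.81)^(1/3) = 2.72 m.

y_c = 2.72 m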